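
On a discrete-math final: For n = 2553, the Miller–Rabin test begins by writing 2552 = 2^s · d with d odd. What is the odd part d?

319

Halving: 2552 → 1276 → 638 → 319; 319 is odd.
So 2552 = 2^3 · 319.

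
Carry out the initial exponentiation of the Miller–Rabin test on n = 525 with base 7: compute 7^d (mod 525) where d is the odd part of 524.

n − 1 = 524 = 2^2 · 131, so s = 2 and d = 131.
7^131 mod 525 = 343.

343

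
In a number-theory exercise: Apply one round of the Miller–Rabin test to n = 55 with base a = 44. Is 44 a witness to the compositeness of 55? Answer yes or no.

yes

n − 1 = 54 = 2^1 · 27, so s = 1 and d = 27.
x_0 = 44^27 mod 55 = 44.
x_0 ∉ {1, 54} and s = 1, so 44 is a Miller–Rabin witness and 55 is composite.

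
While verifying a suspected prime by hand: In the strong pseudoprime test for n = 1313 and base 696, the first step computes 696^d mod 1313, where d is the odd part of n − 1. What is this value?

n − 1 = 1312 = 2^5 · 41, so s = 5 and d = 41.
By repeated squaring, 696^41 ≡ 167 (mod 1313).

167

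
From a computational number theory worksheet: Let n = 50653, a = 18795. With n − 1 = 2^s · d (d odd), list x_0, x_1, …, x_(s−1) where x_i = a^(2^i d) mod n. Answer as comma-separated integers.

n − 1 = 50652 = 2^2 · 12663, so s = 2 and d = 12663.
x_0 = 18795^12663 mod 50653 = 30894.
x_1 = 30894^2 mod 50653 = 35410.

30894, 35410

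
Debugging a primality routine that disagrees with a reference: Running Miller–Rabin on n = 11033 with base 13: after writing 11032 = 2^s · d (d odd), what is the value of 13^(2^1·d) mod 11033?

n − 1 = 11032 = 2^3 · 1379, so s = 3 and d = 1379.
x_0 = 13^1379 mod 11033 = 1381.
x_1 = 1381^2 mod 11033 = 9485.

9485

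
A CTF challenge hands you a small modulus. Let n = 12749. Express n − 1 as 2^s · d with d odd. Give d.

Halving: 12748 → 6374 → 3187; 3187 is odd.
So 12748 = 2^2 · 3187.

3187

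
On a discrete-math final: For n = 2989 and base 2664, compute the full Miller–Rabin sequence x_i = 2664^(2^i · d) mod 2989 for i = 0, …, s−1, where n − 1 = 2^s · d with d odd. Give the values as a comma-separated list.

n − 1 = 2988 = 2^2 · 747, so s = 2 and d = 747.
x_0 = 2664^747 mod 2989 = 393.
x_1 = 393^2 mod 2989 = 2010.

393, 2010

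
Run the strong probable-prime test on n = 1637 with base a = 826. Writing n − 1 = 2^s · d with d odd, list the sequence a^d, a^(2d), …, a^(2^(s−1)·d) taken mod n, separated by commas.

1321, 1636

n − 1 = 1636 = 2^2 · 409, so s = 2 and d = 409.
x_0 = 826^409 mod 1637 = 1321.
x_1 = 1321^2 mod 1637 = 1636.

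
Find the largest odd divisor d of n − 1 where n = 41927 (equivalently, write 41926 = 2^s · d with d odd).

Halving: 41926 → 20963; 20963 is odd.
So 41926 = 2^1 · 20963.

20963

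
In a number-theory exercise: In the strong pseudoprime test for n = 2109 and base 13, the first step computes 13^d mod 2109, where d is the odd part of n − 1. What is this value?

964

n − 1 = 2108 = 2^2 · 527, so s = 2 and d = 527.
13^527 mod 2109 = 964.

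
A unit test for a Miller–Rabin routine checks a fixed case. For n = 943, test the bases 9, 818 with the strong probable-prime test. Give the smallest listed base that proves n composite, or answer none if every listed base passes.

n − 1 = 942 = 2^1 · 471, so s = 1 and d = 471.
Base 9: x_0 = 9^471 mod 943 = 278. x_0 ∉ {1, 942} and s = 1, so 9 is a Miller–Rabin witness and 943 is composite.
Base 818: x_0 = 818^471 mod 943 = 371. x_0 ∉ {1, 942} and s = 1, so 818 is a Miller–Rabin witness and 943 is composite.
The smallest witness among the given bases is 9.

9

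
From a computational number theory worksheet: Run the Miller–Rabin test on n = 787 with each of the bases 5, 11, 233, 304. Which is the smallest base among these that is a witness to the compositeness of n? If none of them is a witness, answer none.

n − 1 = 786 = 2^1 · 393, so s = 1 and d = 393.
Base 5: x_0 = 5^393 mod 787 = 786. x_0 = 786 ≡ −1, so 5 is not a witness.
Base 11: x_0 = 11^393 mod 787 = 1. x_0 = 1, so 11 is not a witness.
Base 233: x_0 = 233^393 mod 787 = 786. x_0 = 786 ≡ −1, so 233 is not a witness.
Base 304: x_0 = 304^393 mod 787 = 1. x_0 = 1, so 304 is not a witness.
No listed base is a witness for 787.

none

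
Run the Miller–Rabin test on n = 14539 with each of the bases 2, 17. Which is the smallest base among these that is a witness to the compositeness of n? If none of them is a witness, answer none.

n − 1 = 14538 = 2^1 · 7269, so s = 1 and d = 7269.
Base 2: x_0 = 2^7269 mod 14539 = 512. x_0 ∉ {1, 14538} and s = 1, so 2 is a Miller–Rabin witness and 14539 is composite.
Base 17: x_0 = 17^7269 mod 14539 = 14132. x_0 ∉ {1, 14538} and s = 1, so 17 is a Miller–Rabin witness and 14539 is composite.
The smallest witness among the given bases is 2.

2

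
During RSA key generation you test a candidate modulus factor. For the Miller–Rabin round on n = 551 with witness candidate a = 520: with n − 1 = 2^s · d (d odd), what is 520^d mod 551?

106

n − 1 = 550 = 2^1 · 275, so s = 1 and d = 275.
By repeated squaring, 520^275 ≡ 106 (mod 551).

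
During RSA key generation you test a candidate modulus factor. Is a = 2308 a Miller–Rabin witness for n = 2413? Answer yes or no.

n − 1 = 2412 = 2^2 · 603, so s = 2 and d = 603.
x_0 = 2308^603 mod 2413 = 1.
x_0 = 1, so 2308 is not a witness.

no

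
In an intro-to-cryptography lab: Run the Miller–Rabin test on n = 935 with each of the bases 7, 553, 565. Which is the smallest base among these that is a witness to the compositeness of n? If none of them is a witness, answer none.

7

n − 1 = 934 = 2^1 · 467, so s = 1 and d = 467.
Base 7: x_0 = 7^467 mod 935 = 853. x_0 ∉ {1, 934} and s = 1, so 7 is a Miller–Rabin witness and 935 is composite.
Base 553: x_0 = 553^467 mod 935 = 372. x_0 ∉ {1, 934} and s = 1, so 553 is a Miller–Rabin witness and 935 is composite.
Base 565: x_0 = 565^467 mod 935 = 115. x_0 ∉ {1, 934} and s = 1, so 565 is a Miller–Rabin witness and 935 is composite.
The smallest witness among the given bases is 7.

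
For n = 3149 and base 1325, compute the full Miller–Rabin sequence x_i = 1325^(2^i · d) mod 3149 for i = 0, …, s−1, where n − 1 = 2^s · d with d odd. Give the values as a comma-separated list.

n − 1 = 3148 = 2^2 · 787, so s = 2 and d = 787.
x_0 = 1325^787 mod 3149 = 581.
x_1 = 581^2 mod 3149 = 618.

581, 618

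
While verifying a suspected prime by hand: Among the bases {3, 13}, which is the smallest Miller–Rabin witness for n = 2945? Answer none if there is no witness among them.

n − 1 = 2944 = 2^7 · 23, so s = 7 and d = 23.
Base 3: x_0 = 3^23 mod 2945 = 1592. x_0 is neither 1 nor 2944, so continue squaring. x_1 = 1592^2 mod 2945 = 1764. x_2 = 1764^2 mod 2945 = 1776. x_3 = 1776^2 mod 2945 = 81. x_4 = 81^2 mod 2945 = 671. x_5 = 671^2 mod 2945 = 2601. x_6 = 2601^2 mod 2945 = 536. Reached i = s−1 = 6 without hitting −1: 3 is a Miller–Rabin witness and 2945 is composite.
Base 13: x_0 = 13^23 mod 2945 = 1667. x_0 is neither 1 nor 2944, so continue squaring. x_1 = 1667^2 mod 2945 = 1754. x_2 = 1754^2 mod 2945 = 1936. x_3 = 1936^2 mod 2945 = 2056. x_4 = 2056^2 mod 2945 = 1061. x_5 = 1061^2 mod 2945 = 731. x_6 = 731^2 mod 2945 = 1316. Reached i = s−1 = 6 without hitting −1: 13 is a Miller–Rabin witness and 2945 is composite.
The smallest witness among the given bases is 3.

3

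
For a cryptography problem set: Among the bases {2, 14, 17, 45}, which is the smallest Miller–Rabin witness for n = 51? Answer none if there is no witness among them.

n − 1 = 50 = 2^1 · 25, so s = 1 and d = 25.
Base 2: x_0 = 2^25 mod 51 = 2. x_0 ∉ {1, 50} and s = 1, so 2 is a Miller–Rabin witness and 51 is composite.
Base 14: x_0 = 14^25 mod 51 = 20. x_0 ∉ {1, 50} and s = 1, so 14 is a Miller–Rabin witness and 51 is composite.
Base 17: x_0 = 17^25 mod 51 = 17. x_0 ∉ {1, 50} and s = 1, so 17 is a Miller–Rabin witness and 51 is composite.
Base 45: x_0 = 45^25 mod 51 = 6. x_0 ∉ {1, 50} and s = 1, so 45 is a Miller–Rabin witness and 51 is composite.
The smallest witness among the given bases is 2.

2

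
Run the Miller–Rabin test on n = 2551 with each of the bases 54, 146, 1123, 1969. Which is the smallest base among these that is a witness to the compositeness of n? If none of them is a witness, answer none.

none

n − 1 = 2550 = 2^1 · 1275, so s = 1 and d = 1275.
Base 54: x_0 = 54^1275 mod 2551 = 2550. x_0 = 2550 ≡ −1, so 54 is not a witness.
Base 146: x_0 = 146^1275 mod 2551 = 1. x_0 = 1, so 146 is not a witness.
Base 1123: x_0 = 1123^1275 mod 2551 = 1. x_0 = 1, so 1123 is not a witness.
Base 1969: x_0 = 1969^1275 mod 2551 = 2550. x_0 = 2550 ≡ −1, so 1969 is not a witness.
No listed base is a witness for 2551.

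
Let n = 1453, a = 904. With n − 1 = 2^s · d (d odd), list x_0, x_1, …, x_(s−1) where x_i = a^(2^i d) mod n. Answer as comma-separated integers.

956, 1452

n − 1 = 1452 = 2^2 · 363, so s = 2 and d = 363.
x_0 = 904^363 mod 1453 = 956.
x_1 = 956^2 mod 1453 = 1452.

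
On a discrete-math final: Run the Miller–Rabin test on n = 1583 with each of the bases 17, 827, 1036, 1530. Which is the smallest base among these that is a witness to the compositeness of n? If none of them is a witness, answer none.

none

n − 1 = 1582 = 2^1 · 791, so s = 1 and d = 791.
Base 17: x_0 = 17^791 mod 1583 = 1. x_0 = 1, so 17 is not a witness.
Base 827: x_0 = 827^791 mod 1583 = 1. x_0 = 1, so 827 is not a witness.
Base 1036: x_0 = 1036^791 mod 1583 = 1. x_0 = 1, so 1036 is not a witness.
Base 1530: x_0 = 1530^791 mod 1583 = 1582. x_0 = 1582 ≡ −1, so 1530 is not a witness.
No listed base is a witness for 1583.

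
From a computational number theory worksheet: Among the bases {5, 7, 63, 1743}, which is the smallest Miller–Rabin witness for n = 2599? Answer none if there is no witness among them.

n − 1 = 2598 = 2^1 · 1299, so s = 1 and d = 1299.
Base 5: x_0 = 5^1299 mod 2599 = 1661. x_0 ∉ {1, 2598} and s = 1, so 5 is a Miller–Rabin witness and 2599 is composite.
Base 7: x_0 = 7^1299 mod 2599 = 1893. x_0 ∉ {1, 2598} and s = 1, so 7 is a Miller–Rabin witness and 2599 is composite.
Base 63: x_0 = 63^1299 mod 2599 = 201. x_0 ∉ {1, 2598} and s = 1, so 63 is a Miller–Rabin witness and 2599 is composite.
Base 1743: x_0 = 1743^1299 mod 2599 = 869. x_0 ∉ {1, 2598} and s = 1, so 1743 is a Miller–Rabin witness and 2599 is composite.
The smallest witness among the given bases is 5.

5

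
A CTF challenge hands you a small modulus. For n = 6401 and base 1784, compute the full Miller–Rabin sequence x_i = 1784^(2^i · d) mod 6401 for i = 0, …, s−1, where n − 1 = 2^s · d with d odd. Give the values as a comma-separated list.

n − 1 = 6400 = 2^8 · 25, so s = 8 and d = 25.
x_0 = 1784^25 mod 6401 = 2154.
x_1 = 2154^2 mod 6401 = 5392.
x_2 = 5392^2 mod 6401 = 322.
x_3 = 322^2 mod 6401 = 1268.
x_4 = 1268^2 mod 6401 = 1173.
x_5 = 1173^2 mod 6401 = 6115.
x_6 = 6115^2 mod 6401 = 4984.
x_7 = 4984^2 mod 6401 = 4376.

2154, 5392, 322, 1268, 1173, 6115, 4984, 4376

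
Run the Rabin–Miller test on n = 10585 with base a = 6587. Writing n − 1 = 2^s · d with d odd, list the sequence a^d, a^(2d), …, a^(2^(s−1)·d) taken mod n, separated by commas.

898, 1944, 291

n − 1 = 10584 = 2^3 · 1323, so s = 3 and d = 1323.
x_0 = 6587^1323 mod 10585 = 898.
x_1 = 898^2 mod 10585 = 1944.
x_2 = 1944^2 mod 10585 = 291.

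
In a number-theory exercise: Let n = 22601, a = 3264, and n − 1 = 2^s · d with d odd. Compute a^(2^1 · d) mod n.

17759

n − 1 = 22600 = 2^3 · 2825, so s = 3 and d = 2825.
Repeated squaring mod 22601: 3264^1 ≡ 3264, 3264^2 ≡ 8625, 3264^4 ≡ 10734, 3264^8 ≡ 21459, 3264^16 ≡ 15907, 3264^32 ≡ 14454, 3264^64 ≡ 17073, 3264^128 ≡ 2232, 3264^256 ≡ 9604, 3264^512 ≡ 2135, 3264^1024 ≡ 15424, 3264^2048 ≡ 1650.
2825 = 2048 + 512 + 256 + 8 + 1, so 3264^2825 ≡ 1650·2135·9604·21459·3264 ≡ 11086 (mod 22601).
x_0 = 11086.
x_1 = 11086^2 mod 22601 = 17759.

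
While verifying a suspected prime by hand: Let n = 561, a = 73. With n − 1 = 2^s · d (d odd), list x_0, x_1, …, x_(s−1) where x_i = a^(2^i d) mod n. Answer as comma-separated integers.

142, 529, 463, 67

n − 1 = 560 = 2^4 · 35, so s = 4 and d = 35.
x_0 = 73^35 mod 561 = 142.
x_1 = 142^2 mod 561 = 529.
x_2 = 529^2 mod 561 = 463.
x_3 = 463^2 mod 561 = 67.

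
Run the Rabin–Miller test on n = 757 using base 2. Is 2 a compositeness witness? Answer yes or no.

n − 1 = 756 = 2^2 · 189, so s = 2 and d = 189.
x_0 = 2^189 mod 757 = 87.
x_0 is neither 1 nor 756, so continue squaring.
x_1 = 87^2 mod 757 = 756.
x_1 ≡ −1, so 2 is not a witness.

no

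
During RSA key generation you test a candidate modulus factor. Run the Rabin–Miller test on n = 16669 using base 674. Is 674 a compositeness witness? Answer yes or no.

n − 1 = 16668 = 2^2 · 4167, so s = 2 and d = 4167.
x_0 = 674^4167 mod 16669 = 4318.
x_0 is neither 1 nor 16668, so continue squaring.
x_1 = 4318^2 mod 16669 = 9182.
Reached i = s−1 = 1 without hitting −1: 674 is a Miller–Rabin witness and 16669 is composite.

yes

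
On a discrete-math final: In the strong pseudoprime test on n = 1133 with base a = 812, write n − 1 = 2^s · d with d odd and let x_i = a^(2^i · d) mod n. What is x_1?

n − 1 = 1132 = 2^2 · 283, so s = 2 and d = 283.
x_0 = 812^283 mod 1133 = 828.
x_1 = 828^2 mod 1133 = 119.

119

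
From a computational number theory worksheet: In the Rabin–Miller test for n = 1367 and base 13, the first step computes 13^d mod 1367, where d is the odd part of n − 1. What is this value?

n − 1 = 1366 = 2^1 · 683, so s = 1 and d = 683.
13^683 mod 1367 = 1366.

1366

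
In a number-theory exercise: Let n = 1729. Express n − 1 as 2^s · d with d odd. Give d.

Halving: 1728 → 864 → 432 → 216 → 108 → 54 → 27; 27 is odd.
So 1728 = 2^6 · 27.

27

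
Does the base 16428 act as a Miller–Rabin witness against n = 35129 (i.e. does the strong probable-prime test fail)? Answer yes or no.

n − 1 = 35128 = 2^3 · 4391, so s = 3 and d = 4391.
x_0 = 16428^4391 mod 35129 = 30822.
x_0 is neither 1 nor 35128, so continue squaring.
x_1 = 30822^2 mod 35129 = 2137.
x_2 = 2137^2 mod 35129 = 35128.
x_2 ≡ −1, so 16428 is not a witness.

no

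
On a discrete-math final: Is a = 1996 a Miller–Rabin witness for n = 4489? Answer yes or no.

no

n − 1 = 4488 = 2^3 · 561, so s = 3 and d = 561.
x_0 = 1996^561 mod 4489 = 4488.
x_0 = 4488 ≡ −1, so 1996 is not a witness.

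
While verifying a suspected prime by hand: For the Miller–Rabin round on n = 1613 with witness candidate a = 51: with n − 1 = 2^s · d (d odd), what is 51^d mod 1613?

1486

n − 1 = 1612 = 2^2 · 403, so s = 2 and d = 403.
Repeated squaring mod 1613: 51^1 ≡ 51, 51^2 ≡ 988, 51^4 ≡ 279, 51^8 ≡ 417, 51^16 ≡ 1298, 51^32 ≡ 832, 51^64 ≡ 247, 51^128 ≡ 1328, 51^256 ≡ 575.
403 = 256 + 128 + 16 + 2 + 1, so 51^403 ≡ 575·1328·1298·988·51 ≡ 1486 (mod 1613).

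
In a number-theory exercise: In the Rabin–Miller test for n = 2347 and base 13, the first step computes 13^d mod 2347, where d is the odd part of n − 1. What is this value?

2346

n − 1 = 2346 = 2^1 · 1173, so s = 1 and d = 1173.
Repeated squaring mod 2347: 13^1 ≡ 13, 13^2 ≡ 169, 13^4 ≡ 397, 13^8 ≡ 360, 13^16 ≡ 515, 13^32 ≡ 14, 13^64 ≡ 196, 13^128 ≡ 864, 13^256 ≡ 150, 13^512 ≡ 1377, 13^1024 ≡ 2100.
1173 = 1024 + 128 + 16 + 4 + 1, so 13^1173 ≡ 2100·864·515·397·13 ≡ 2346 (mod 2347).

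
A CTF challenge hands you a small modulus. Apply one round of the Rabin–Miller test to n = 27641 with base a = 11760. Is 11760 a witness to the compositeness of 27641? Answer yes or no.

n − 1 = 27640 = 2^3 · 3455, so s = 3 and d = 3455.
Repeated squaring mod 27641: 11760^1 ≡ 11760, 11760^2 ≡ 9677, 11760^4 ≡ 24262, 11760^8 ≡ 1908, 11760^16 ≡ 19493, 11760^32 ≡ 23863, 11760^64 ≡ 10528, 11760^128 ≡ 26015, 11760^256 ≡ 17981, 11760^512 ≡ 27225, 11760^1024 ≡ 7210, 11760^2048 ≡ 19020.
3455 = 2048 + 1024 + 256 + 64 + 32 + 16 + 8 + 4 + 2 + 1, so 11760^3455 ≡ 19020·7210·17981·10528·23863·19493·1908·24262·9677·11760 ≡ 2148 (mod 27641).
x_0 = 11760^3455 mod 27641 = 2148.
x_0 is neither 1 nor 27640, so continue squaring.
x_1 = 2148^2 mod 27641 = 25498.
x_2 = 25498^2 mod 27641 = 4043.
Reached i = s−1 = 2 without hitting −1: 11760 is a Miller–Rabin witness and 27641 is composite.

yes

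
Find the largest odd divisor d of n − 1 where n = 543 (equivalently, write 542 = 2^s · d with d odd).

271

Halving: 542 → 271; 271 is odd.
So 542 = 2^1 · 271.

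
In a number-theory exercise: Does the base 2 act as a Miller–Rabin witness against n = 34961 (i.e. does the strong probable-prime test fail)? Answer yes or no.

n − 1 = 34960 = 2^4 · 2185, so s = 4 and d = 2185.
x_0 = 2^2185 mod 34961 = 1.
x_0 = 1, so 2 is not a witness.

no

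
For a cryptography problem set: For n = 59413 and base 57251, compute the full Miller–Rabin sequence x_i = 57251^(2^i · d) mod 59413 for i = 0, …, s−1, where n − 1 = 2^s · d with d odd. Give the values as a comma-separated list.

n − 1 = 59412 = 2^2 · 14853, so s = 2 and d = 14853.
x_0 = 57251^14853 mod 59413 = 46082.
x_1 = 46082^2 mod 59413 = 11278.

46082, 11278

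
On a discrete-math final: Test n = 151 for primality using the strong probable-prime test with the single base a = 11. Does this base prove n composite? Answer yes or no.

no

n − 1 = 150 = 2^1 · 75, so s = 1 and d = 75.
x_0 = 11^75 mod 151 = 1.
x_0 = 1, so 11 is not a witness.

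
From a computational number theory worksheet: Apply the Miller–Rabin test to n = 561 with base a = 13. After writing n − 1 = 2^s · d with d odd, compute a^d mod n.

208

n − 1 = 560 = 2^4 · 35, so s = 4 and d = 35.
By repeated squaring, 13^35 ≡ 208 (mod 561).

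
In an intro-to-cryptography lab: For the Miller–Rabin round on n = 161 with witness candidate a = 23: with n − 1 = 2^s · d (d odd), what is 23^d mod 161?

n − 1 = 160 = 2^5 · 5, so s = 5 and d = 5.
Repeated squaring mod 161: 23^1 ≡ 23, 23^2 ≡ 46, 23^4 ≡ 23.
5 = 4 + 1, so 23^5 ≡ 23·23 ≡ 46 (mod 161).

46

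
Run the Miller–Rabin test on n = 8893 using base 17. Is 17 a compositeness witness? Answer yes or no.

n − 1 = 8892 = 2^2 · 2223, so s = 2 and d = 2223.
x_0 = 17^2223 mod 8893 = 8892.
x_0 = 8892 ≡ −1, so 17 is not a witness.

no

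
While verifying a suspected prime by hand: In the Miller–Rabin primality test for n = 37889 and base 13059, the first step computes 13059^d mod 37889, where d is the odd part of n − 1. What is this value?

22890

n − 1 = 37888 = 2^10 · 37, so s = 10 and d = 37.
Repeated squaring mod 37889: 13059^1 ≡ 13059, 13059^2 ≡ 36981, 13059^4 ≡ 28795, 13059^8 ≡ 27038, 13059^16 ≡ 23078, 13059^32 ≡ 26300.
37 = 32 + 4 + 1, so 13059^37 ≡ 26300·28795·13059 ≡ 22890 (mod 37889).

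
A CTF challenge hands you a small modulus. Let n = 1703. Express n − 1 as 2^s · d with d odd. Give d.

851

Halving: 1702 → 851; 851 is odd.
So 1702 = 2^1 · 851.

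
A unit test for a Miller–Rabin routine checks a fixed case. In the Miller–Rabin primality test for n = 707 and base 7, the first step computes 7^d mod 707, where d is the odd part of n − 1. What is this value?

n − 1 = 706 = 2^1 · 353, so s = 1 and d = 353.
7^353 mod 707 = 364.

364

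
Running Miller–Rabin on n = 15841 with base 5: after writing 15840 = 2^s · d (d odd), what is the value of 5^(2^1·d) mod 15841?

n − 1 = 15840 = 2^5 · 495, so s = 5 and d = 495.
x_0 = 5^495 mod 15841 = 3380.
x_1 = 3380^2 mod 15841 = 3039.

3039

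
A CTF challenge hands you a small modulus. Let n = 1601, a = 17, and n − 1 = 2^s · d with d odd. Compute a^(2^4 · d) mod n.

n − 1 = 1600 = 2^6 · 25, so s = 6 and d = 25.
By repeated squaring, 17^25 ≡ 175 (mod 1601).
x_0 = 175.
x_1 = 175^2 mod 1601 = 206.
x_2 = 206^2 mod 1601 = 810.
x_3 = 810^2 mod 1601 = 1291.
x_4 = 1291^2 mod 1601 = 40.

40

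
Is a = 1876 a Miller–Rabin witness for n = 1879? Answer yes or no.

n − 1 = 1878 = 2^1 · 939, so s = 1 and d = 939.
Repeated squaring mod 1879: 1876^1 ≡ 1876, 1876^2 ≡ 9, 1876^4 ≡ 81, 1876^8 ≡ 924, 1876^16 ≡ 710, 1876^32 ≡ 528, 1876^64 ≡ 692, 1876^128 ≡ 1598, 1876^256 ≡ 43, 1876^512 ≡ 1849.
939 = 512 + 256 + 128 + 32 + 8 + 2 + 1, so 1876^939 ≡ 1849·43·1598·528·924·9·1876 ≡ 1 (mod 1879).
x_0 = 1876^939 mod 1879 = 1.
x_0 = 1, so 1876 is not a witness.

no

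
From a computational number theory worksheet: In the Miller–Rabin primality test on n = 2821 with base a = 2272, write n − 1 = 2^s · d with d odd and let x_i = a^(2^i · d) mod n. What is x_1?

1

n − 1 = 2820 = 2^2 · 705, so s = 2 and d = 705.
x_0 = 2272^705 mod 2821 = 1520.
x_1 = 1520^2 mod 2821 = 1.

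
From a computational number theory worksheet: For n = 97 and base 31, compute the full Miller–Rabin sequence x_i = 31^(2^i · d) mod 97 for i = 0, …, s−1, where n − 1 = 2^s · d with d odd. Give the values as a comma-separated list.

12, 47, 75, 96, 1

n − 1 = 96 = 2^5 · 3, so s = 5 and d = 3.
x_0 = 31^3 mod 97 = 12.
x_1 = 12^2 mod 97 = 47.
x_2 = 47^2 mod 97 = 75.
x_3 = 75^2 mod 97 = 96.
x_4 = 96^2 mod 97 = 1.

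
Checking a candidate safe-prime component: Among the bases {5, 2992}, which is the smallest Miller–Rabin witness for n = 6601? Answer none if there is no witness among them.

5

n − 1 = 6600 = 2^3 · 825, so s = 3 and d = 825.
Base 5: x_0 = 5^825 mod 6601 = 3863. x_0 is neither 1 nor 6600, so continue squaring. x_1 = 3863^2 mod 6601 = 4509. x_2 = 4509^2 mod 6601 = 1. x_2 = 1 but x_1 ≠ ±1, a nontrivial square root of 1 — 5 is a witness and 6601 is composite.
Base 2992: x_0 = 2992^825 mod 6601 = 5452. x_0 is neither 1 nor 6600, so continue squaring. x_1 = 5452^2 mod 6601 = 1. x_1 = 1 but x_0 ≠ ±1, a nontrivial square root of 1 — 2992 is a witness and 6601 is composite.
The smallest witness among the given bases is 5.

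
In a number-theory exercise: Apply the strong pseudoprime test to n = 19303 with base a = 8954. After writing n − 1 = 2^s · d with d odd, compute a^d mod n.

n − 1 = 19302 = 2^1 · 9651, so s = 1 and d = 9651.
8954^9651 mod 19303 = 14128.

14128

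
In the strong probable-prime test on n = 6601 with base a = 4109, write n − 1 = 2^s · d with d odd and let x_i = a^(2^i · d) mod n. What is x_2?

3773

n − 1 = 6600 = 2^3 · 825, so s = 3 and d = 825.
Repeated squaring mod 6601: 4109^1 ≡ 4109, 4109^2 ≡ 5124, 4109^4 ≡ 3199, 4109^8 ≡ 2051, 4109^16 ≡ 1764, 4109^32 ≡ 2625, 4109^64 ≡ 5782, 4109^128 ≡ 4060, 4109^256 ≡ 903, 4109^512 ≡ 3486.
825 = 512 + 256 + 32 + 16 + 8 + 1, so 4109^825 ≡ 3486·903·2625·1764·2051·4109 ≡ 91 (mod 6601).
x_0 = 91.
x_1 = 91^2 mod 6601 = 1680.
x_2 = 1680^2 mod 6601 = 3773.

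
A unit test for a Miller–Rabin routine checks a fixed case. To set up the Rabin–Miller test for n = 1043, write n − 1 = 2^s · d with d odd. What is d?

521

Halving: 1042 → 521; 521 is odd.
So 1042 = 2^1 · 521.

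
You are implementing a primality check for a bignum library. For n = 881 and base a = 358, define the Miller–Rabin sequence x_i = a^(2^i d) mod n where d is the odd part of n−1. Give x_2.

387

n − 1 = 880 = 2^4 · 55, so s = 4 and d = 55.
x_0 = 358^55 mod 881 = 767.
x_1 = 767^2 mod 881 = 662.
x_2 = 662^2 mod 881 = 387.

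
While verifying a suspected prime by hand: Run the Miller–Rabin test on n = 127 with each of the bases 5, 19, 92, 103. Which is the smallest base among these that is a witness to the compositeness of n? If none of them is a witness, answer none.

n − 1 = 126 = 2^1 · 63, so s = 1 and d = 63.
Base 5: x_0 = 5^63 mod 127 = 126. x_0 = 126 ≡ −1, so 5 is not a witness.
Base 19: x_0 = 19^63 mod 127 = 1. x_0 = 1, so 19 is not a witness.
Base 92: x_0 = 92^63 mod 127 = 126. x_0 = 126 ≡ −1, so 92 is not a witness.
Base 103: x_0 = 103^63 mod 127 = 1. x_0 = 1, so 103 is not a witness.
No listed base is a witness for 127.

none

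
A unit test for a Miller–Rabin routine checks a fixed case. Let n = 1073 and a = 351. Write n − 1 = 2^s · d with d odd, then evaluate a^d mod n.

n − 1 = 1072 = 2^4 · 67, so s = 4 and d = 67.
351^67 mod 1073 = 856.

856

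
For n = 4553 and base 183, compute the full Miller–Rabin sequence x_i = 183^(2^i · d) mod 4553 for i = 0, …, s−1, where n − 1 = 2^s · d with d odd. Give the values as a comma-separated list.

n − 1 = 4552 = 2^3 · 569, so s = 3 and d = 569.
x_0 = 183^569 mod 4553 = 1804.
x_1 = 1804^2 mod 4553 = 3574.
x_2 = 3574^2 mod 4553 = 2311.

1804, 3574, 2311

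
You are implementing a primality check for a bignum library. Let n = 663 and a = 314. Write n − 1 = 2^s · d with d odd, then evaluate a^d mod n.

206

n − 1 = 662 = 2^1 · 331, so s = 1 and d = 331.
314^331 mod 663 = 206.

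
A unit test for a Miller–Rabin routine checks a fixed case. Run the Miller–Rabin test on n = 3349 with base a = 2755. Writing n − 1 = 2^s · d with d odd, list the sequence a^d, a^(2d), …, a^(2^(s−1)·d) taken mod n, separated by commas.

n − 1 = 3348 = 2^2 · 837, so s = 2 and d = 837.
x_0 = 2755^837 mod 3349 = 1922.
x_1 = 1922^2 mod 3349 = 137.

1922, 137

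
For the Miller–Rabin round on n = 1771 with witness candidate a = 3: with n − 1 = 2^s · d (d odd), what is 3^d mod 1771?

n − 1 = 1770 = 2^1 · 885, so s = 1 and d = 885.
3^885 mod 1771 = 496.

496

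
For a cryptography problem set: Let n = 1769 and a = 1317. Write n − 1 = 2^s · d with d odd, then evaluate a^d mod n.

n − 1 = 1768 = 2^3 · 221, so s = 3 and d = 221.
1317^221 mod 1769 = 1143.

1143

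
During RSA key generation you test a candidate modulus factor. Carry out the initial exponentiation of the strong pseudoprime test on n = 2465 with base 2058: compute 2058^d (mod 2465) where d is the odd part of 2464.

n − 1 = 2464 = 2^5 · 77, so s = 5 and d = 77.
2058^77 mod 2465 = 2058.

2058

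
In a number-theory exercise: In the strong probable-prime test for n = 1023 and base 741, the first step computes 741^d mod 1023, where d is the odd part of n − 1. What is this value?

741

n − 1 = 1022 = 2^1 · 511, so s = 1 and d = 511.
Repeated squaring mod 1023: 741^1 ≡ 741, 741^2 ≡ 753, 741^4 ≡ 267, 741^8 ≡ 702, 741^16 ≡ 741, 741^32 ≡ 753, 741^64 ≡ 267, 741^128 ≡ 702, 741^256 ≡ 741.
511 = 256 + 128 + 64 + 32 + 16 + 8 + 4 + 2 + 1, so 741^511 ≡ 741·702·267·753·741·702·267·753·741 ≡ 741 (mod 1023).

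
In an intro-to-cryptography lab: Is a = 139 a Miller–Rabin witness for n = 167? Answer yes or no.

n − 1 = 166 = 2^1 · 83, so s = 1 and d = 83.
x_0 = 139^83 mod 167 = 166.
x_0 = 166 ≡ −1, so 139 is not a witness.

no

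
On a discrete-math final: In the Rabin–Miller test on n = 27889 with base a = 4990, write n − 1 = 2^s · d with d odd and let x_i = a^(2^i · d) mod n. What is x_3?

21711

n − 1 = 27888 = 2^4 · 1743, so s = 4 and d = 1743.
x_0 = 4990^1743 mod 27889 = 9687.
x_1 = 9687^2 mod 27889 = 19373.
x_2 = 19373^2 mod 27889 = 10856.
x_3 = 10856^2 mod 27889 = 21711.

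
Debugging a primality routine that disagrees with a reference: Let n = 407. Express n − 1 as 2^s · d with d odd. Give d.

203

Halving: 406 → 203; 203 is odd.
So 406 = 2^1 · 203.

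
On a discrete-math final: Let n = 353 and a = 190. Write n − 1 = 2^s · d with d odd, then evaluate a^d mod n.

n − 1 = 352 = 2^5 · 11, so s = 5 and d = 11.
190^11 mod 353 = 347.

347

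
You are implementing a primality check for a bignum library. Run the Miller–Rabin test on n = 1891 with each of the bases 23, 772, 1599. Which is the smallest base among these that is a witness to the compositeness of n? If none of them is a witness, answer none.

n − 1 = 1890 = 2^1 · 945, so s = 1 and d = 945.
Base 23: x_0 = 23^945 mod 1891 = 1270. x_0 ∉ {1, 1890} and s = 1, so 23 is a Miller–Rabin witness and 1891 is composite.
Base 772: x_0 = 772^945 mod 1891 = 1148. x_0 ∉ {1, 1890} and s = 1, so 772 is a Miller–Rabin witness and 1891 is composite.
Base 1599: x_0 = 1599^945 mod 1891 = 1. x_0 = 1, so 1599 is not a witness.
The smallest witness among the given bases is 23.

23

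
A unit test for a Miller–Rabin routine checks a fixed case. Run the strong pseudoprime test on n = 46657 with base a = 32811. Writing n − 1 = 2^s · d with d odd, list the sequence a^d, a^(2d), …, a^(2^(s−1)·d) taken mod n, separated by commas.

25635, 36037, 14431, 23570, 1, 1

n − 1 = 46656 = 2^6 · 729, so s = 6 and d = 729.
x_0 = 32811^729 mod 46657 = 25635.
x_1 = 25635^2 mod 46657 = 36037.
x_2 = 36037^2 mod 46657 = 14431.
x_3 = 14431^2 mod 46657 = 23570.
x_4 = 23570^2 mod 46657 = 1.
x_5 = 1^2 mod 46657 = 1.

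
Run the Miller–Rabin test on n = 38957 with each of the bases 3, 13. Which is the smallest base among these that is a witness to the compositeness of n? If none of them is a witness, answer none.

3

n − 1 = 38956 = 2^2 · 9739, so s = 2 and d = 9739.
Base 3: x_0 = 3^9739 mod 38957 = 16210. x_0 is neither 1 nor 38956, so continue squaring. x_1 = 16210^2 mod 38957 = 38092. Reached i = s−1 = 1 without hitting −1: 3 is a Miller–Rabin witness and 38957 is composite.
Base 13: x_0 = 13^9739 mod 38957 = 35310. x_0 is neither 1 nor 38956, so continue squaring. x_1 = 35310^2 mod 38957 = 16272. Reached i = s−1 = 1 without hitting −1: 13 is a Miller–Rabin witness and 38957 is composite.
The smallest witness among the given bases is 3.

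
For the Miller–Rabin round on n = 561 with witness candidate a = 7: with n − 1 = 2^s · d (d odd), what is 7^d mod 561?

n − 1 = 560 = 2^4 · 35, so s = 4 and d = 35.
7^35 mod 561 = 241.

241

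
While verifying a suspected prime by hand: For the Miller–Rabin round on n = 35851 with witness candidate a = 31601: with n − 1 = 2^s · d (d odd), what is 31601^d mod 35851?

n − 1 = 35850 = 2^1 · 17925, so s = 1 and d = 17925.
31601^17925 mod 35851 = 1.

1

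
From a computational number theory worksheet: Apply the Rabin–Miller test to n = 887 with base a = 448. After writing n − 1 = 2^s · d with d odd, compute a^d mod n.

n − 1 = 886 = 2^1 · 443, so s = 1 and d = 443.
448^443 mod 887 = 1.

1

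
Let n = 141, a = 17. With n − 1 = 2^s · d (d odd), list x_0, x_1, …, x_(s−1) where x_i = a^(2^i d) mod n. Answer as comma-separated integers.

8, 64

n − 1 = 140 = 2^2 · 35, so s = 2 and d = 35.
x_0 = 17^35 mod 141 = 8.
x_1 = 8^2 mod 141 = 64.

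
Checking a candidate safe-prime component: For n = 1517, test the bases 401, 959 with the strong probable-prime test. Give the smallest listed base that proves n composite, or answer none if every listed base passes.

n − 1 = 1516 = 2^2 · 379, so s = 2 and d = 379.
Base 401: x_0 = 401^379 mod 1517 = 1116. x_0 is neither 1 nor 1516, so continue squaring. x_1 = 1116^2 mod 1517 = 1516. x_1 ≡ −1, so 401 is not a witness.
Base 959: x_0 = 959^379 mod 1517 = 182. x_0 is neither 1 nor 1516, so continue squaring. x_1 = 182^2 mod 1517 = 1267. Reached i = s−1 = 1 without hitting −1: 959 is a Miller–Rabin witness and 1517 is composite.
The smallest witness among the given bases is 959.

959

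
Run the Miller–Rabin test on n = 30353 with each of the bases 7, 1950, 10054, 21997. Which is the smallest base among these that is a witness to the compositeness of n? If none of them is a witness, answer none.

7

n − 1 = 30352 = 2^4 · 1897, so s = 4 and d = 1897.
Base 7: x_0 = 7^1897 mod 30353 = 27888. x_0 is neither 1 nor 30352, so continue squaring. x_1 = 27888^2 mod 30353 = 5625. x_2 = 5625^2 mod 30353 = 12799. x_3 = 12799^2 mod 30353 = 29613. Reached i = s−1 = 3 without hitting −1: 7 is a Miller–Rabin witness and 30353 is composite.
Base 1950: x_0 = 1950^1897 mod 30353 = 29396. x_0 is neither 1 nor 30352, so continue squaring. x_1 = 29396^2 mod 30353 = 5259. x_2 = 5259^2 mod 30353 = 5498. x_3 = 5498^2 mod 30353 = 26769. Reached i = s−1 = 3 without hitting −1: 1950 is a Miller–Rabin witness and 30353 is composite.
Base 10054: x_0 = 10054^1897 mod 30353 = 28389. x_0 is neither 1 nor 30352, so continue squaring. x_1 = 28389^2 mod 30353 = 2465. x_2 = 2465^2 mod 30353 = 5625. x_3 = 5625^2 mod 30353 = 12799. Reached i = s−1 = 3 without hitting −1: 10054 is a Miller–Rabin witness and 30353 is composite.
Base 21997: x_0 = 21997^1897 mod 30353 = 21820. x_0 is neither 1 nor 30352, so continue squaring. x_1 = 21820^2 mod 30353 = 25595. x_2 = 25595^2 mod 30353 = 25579. x_3 = 25579^2 mod 30353 = 26326. Reached i = s−1 = 3 without hitting −1: 21997 is a Miller–Rabin witness and 30353 is composite.
The smallest witness among the given bases is 7.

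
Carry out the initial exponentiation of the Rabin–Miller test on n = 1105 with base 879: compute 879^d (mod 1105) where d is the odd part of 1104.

n − 1 = 1104 = 2^4 · 69, so s = 4 and d = 69.
Repeated squaring mod 1105: 879^1 ≡ 879, 879^2 ≡ 246, 879^4 ≡ 846, 879^8 ≡ 781, 879^16 ≡ 1, 879^32 ≡ 1, 879^64 ≡ 1.
69 = 64 + 4 + 1, so 879^69 ≡ 1·846·879 ≡ 1074 (mod 1105).

1074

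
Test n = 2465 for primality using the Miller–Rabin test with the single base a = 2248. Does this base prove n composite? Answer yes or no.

no

n − 1 = 2464 = 2^5 · 77, so s = 5 and d = 77.
x_0 = 2248^77 mod 2465 = 1143.
x_0 is neither 1 nor 2464, so continue squaring.
x_1 = 1143^2 mod 2465 = 2464.
x_1 ≡ −1, so 2248 is not a witness.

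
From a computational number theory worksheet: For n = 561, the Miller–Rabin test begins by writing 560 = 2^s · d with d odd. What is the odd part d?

35

Halving: 560 → 280 → 140 → 70 → 35; 35 is odd.
So 560 = 2^4 · 35.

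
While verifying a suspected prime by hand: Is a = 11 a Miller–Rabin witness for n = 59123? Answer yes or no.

no

n − 1 = 59122 = 2^1 · 29561, so s = 1 and d = 29561.
x_0 = 11^29561 mod 59123 = 59122.
x_0 = 59122 ≡ −1, so 11 is not a witness.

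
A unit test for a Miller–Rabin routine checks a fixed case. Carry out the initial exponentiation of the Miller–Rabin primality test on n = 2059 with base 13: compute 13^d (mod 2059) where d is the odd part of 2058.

n − 1 = 2058 = 2^1 · 1029, so s = 1 and d = 1029.
By repeated squaring, 13^1029 ≡ 898 (mod 2059).

898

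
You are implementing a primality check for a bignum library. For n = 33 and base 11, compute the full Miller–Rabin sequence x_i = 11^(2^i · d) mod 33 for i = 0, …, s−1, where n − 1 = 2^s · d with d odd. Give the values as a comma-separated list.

n − 1 = 32 = 2^5 · 1, so s = 5 and d = 1.
x_0 = 11^1 mod 33 = 11.
x_1 = 11^2 mod 33 = 22.
x_2 = 22^2 mod 33 = 22.
x_3 = 22^2 mod 33 = 22.
x_4 = 22^2 mod 33 = 22.

11, 22, 22, 22, 22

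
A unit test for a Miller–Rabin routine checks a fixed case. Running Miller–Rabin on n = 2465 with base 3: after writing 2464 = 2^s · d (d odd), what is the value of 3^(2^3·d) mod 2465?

n − 1 = 2464 = 2^5 · 77, so s = 5 and d = 77.
x_0 = 3^77 mod 2465 = 2018.
x_1 = 2018^2 mod 2465 = 144.
x_2 = 144^2 mod 2465 = 1016.
x_3 = 1016^2 mod 2465 = 1886.

1886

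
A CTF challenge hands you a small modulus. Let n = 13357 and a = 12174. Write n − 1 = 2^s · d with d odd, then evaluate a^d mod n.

1481

n − 1 = 13356 = 2^2 · 3339, so s = 2 and d = 3339.
12174^3339 mod 13357 = 1481.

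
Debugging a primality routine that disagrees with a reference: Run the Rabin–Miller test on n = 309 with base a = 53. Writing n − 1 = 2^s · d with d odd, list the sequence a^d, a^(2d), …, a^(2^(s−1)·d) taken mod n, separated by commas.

n − 1 = 308 = 2^2 · 77, so s = 2 and d = 77.
x_0 = 53^77 mod 309 = 293.
x_1 = 293^2 mod 309 = 256.

293, 256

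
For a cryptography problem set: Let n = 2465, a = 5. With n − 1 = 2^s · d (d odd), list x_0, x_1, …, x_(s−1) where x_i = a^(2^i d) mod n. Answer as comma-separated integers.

n − 1 = 2464 = 2^5 · 77, so s = 5 and d = 77.
x_0 = 5^77 mod 2465 = 2145.
x_1 = 2145^2 mod 2465 = 1335.
x_2 = 1335^2 mod 2465 = 30.
x_3 = 30^2 mod 2465 = 900.
x_4 = 900^2 mod 2465 = 1480.

2145, 1335, 30, 900, 1480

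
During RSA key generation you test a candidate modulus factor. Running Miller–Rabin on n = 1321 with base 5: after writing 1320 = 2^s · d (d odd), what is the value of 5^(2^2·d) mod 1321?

n − 1 = 1320 = 2^3 · 165, so s = 3 and d = 165.
Repeated squaring mod 1321: 5^1 ≡ 5, 5^2 ≡ 25, 5^4 ≡ 625, 5^8 ≡ 930, 5^16 ≡ 966, 5^32 ≡ 530, 5^64 ≡ 848, 5^128 ≡ 480.
165 = 128 + 32 + 4 + 1, so 5^165 ≡ 480·530·625·5 ≡ 1064 (mod 1321).
x_0 = 1064.
x_1 = 1064^2 mod 1321 = 1320.
x_2 = 1320^2 mod 1321 = 1.

1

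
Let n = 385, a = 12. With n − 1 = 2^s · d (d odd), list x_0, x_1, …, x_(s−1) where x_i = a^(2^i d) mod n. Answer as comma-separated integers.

188, 309, 1, 1, 1, 1, 1

n − 1 = 384 = 2^7 · 3, so s = 7 and d = 3.
x_0 = 12^3 mod 385 = 188.
x_1 = 188^2 mod 385 = 309.
x_2 = 309^2 mod 385 = 1.
x_3 = 1^2 mod 385 = 1.
x_4 = 1^2 mod 385 = 1.
x_5 = 1^2 mod 385 = 1.
x_6 = 1^2 mod 385 = 1.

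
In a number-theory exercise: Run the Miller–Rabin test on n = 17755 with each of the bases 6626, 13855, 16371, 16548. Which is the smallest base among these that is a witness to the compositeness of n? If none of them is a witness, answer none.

n − 1 = 17754 = 2^1 · 8877, so s = 1 and d = 8877.
Base 6626: x_0 = 6626^8877 mod 17755 = 1. x_0 = 1, so 6626 is not a witness.
Base 13855: x_0 = 13855^8877 mod 17755 = 7235. x_0 ∉ {1, 17754} and s = 1, so 13855 is a Miller–Rabin witness and 17755 is composite.
Base 16371: x_0 = 16371^8877 mod 17755 = 13066. x_0 ∉ {1, 17754} and s = 1, so 16371 is a Miller–Rabin witness and 17755 is composite.
Base 16548: x_0 = 16548^8877 mod 17755 = 5828. x_0 ∉ {1, 17754} and s = 1, so 16548 is a Miller–Rabin witness and 17755 is composite.
The smallest witness among the given bases is 13855.

13855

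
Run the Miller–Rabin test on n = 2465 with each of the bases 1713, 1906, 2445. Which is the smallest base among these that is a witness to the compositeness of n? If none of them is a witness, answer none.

n − 1 = 2464 = 2^5 · 77, so s = 5 and d = 77.
Base 1713: x_0 = 1713^77 mod 2465 = 2308. x_0 is neither 1 nor 2464, so continue squaring. x_1 = 2308^2 mod 2465 = 2464. x_1 ≡ −1, so 1713 is not a witness.
Base 1906: x_0 = 1906^77 mod 2465 = 916. x_0 is neither 1 nor 2464, so continue squaring. x_1 = 916^2 mod 2465 = 956. x_2 = 956^2 mod 2465 = 1886. x_3 = 1886^2 mod 2465 = 1. x_3 = 1 but x_2 ≠ ±1, a nontrivial square root of 1 — 1906 is a witness and 2465 is composite.
Base 2445: x_0 = 2445^77 mod 2465 = 260. x_0 is neither 1 nor 2464, so continue squaring. x_1 = 260^2 mod 2465 = 1045. x_2 = 1045^2 mod 2465 = 30. x_3 = 30^2 mod 2465 = 900. x_4 = 900^2 mod 2465 = 1480. Reached i = s−1 = 4 without hitting −1: 2445 is a Miller–Rabin witness and 2465 is composite.
The smallest witness among the given bases is 1906.

1906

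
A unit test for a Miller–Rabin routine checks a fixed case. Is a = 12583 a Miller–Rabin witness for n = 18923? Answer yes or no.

yes

n − 1 = 18922 = 2^1 · 9461, so s = 1 and d = 9461.
x_0 = 12583^9461 mod 18923 = 3531.
x_0 ∉ {1, 18922} and s = 1, so 12583 is a Miller–Rabin witness and 18923 is composite.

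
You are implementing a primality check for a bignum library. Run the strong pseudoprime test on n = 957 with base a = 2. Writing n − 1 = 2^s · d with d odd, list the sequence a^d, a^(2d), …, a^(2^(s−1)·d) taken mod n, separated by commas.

n − 1 = 956 = 2^2 · 239, so s = 2 and d = 239.
x_0 = 2^239 mod 957 = 578.
x_1 = 578^2 mod 957 = 91.

578, 91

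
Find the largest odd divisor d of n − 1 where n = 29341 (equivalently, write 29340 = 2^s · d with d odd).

7335

Halving: 29340 → 14670 → 7335; 7335 is odd.
So 29340 = 2^2 · 7335.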